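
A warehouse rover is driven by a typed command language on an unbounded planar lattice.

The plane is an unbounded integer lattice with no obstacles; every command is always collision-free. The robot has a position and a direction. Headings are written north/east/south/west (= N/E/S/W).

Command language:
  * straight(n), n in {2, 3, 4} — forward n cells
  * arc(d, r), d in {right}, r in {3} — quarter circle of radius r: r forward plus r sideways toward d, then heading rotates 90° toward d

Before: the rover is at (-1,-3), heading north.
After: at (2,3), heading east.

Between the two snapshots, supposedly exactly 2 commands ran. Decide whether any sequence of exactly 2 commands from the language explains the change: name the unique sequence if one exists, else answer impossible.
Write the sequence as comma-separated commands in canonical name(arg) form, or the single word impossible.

straight(3), arc(right, 3)

key: cell and facing (now E) both changed — the 2 commands mix motion and turning
start: at (-1,-3), heading north
t=1 straight(3) ⇒ at (-1,0), heading north
t=2 arc(right, 3) ⇒ at (2,3), heading east
uniquely the one of 16 2-step routes that fits.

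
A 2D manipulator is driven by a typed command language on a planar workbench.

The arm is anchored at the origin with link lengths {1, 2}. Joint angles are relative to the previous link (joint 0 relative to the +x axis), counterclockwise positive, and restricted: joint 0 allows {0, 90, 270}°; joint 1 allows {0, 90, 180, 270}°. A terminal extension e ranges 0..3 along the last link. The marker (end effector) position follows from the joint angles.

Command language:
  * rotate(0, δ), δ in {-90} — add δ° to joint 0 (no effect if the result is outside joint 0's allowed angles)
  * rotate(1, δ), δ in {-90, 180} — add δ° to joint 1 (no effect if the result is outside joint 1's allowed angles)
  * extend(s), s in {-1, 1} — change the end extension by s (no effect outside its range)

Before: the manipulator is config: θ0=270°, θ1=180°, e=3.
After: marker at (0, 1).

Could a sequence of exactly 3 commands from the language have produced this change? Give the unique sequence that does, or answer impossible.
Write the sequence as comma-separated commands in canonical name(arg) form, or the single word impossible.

start: config: θ0=270°, θ1=180°, e=3
step 1 (extend(-1)): config: θ0=270°, θ1=180°, e=2
step 2 (extend(-1)): config: θ0=270°, θ1=180°, e=1
step 3 (extend(-1)): config: θ0=270°, θ1=180°, e=0
uniquely the one of 125 3-step routes that fits.

extend(-1), extend(-1), extend(-1)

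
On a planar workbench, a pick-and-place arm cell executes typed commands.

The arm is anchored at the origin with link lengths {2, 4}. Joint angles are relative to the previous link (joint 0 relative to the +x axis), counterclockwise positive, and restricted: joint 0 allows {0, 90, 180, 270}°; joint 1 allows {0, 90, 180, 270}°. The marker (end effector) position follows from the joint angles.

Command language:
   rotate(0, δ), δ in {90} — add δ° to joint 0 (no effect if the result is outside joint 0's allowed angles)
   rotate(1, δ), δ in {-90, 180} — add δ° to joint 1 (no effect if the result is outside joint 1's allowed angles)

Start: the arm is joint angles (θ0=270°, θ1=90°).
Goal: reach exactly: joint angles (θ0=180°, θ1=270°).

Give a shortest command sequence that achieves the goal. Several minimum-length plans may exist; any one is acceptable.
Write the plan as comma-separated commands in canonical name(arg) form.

initial: joint angles (θ0=270°, θ1=90°)
t=1 rotate(0, 90) ⇒ joint angles (θ0=0°, θ1=90°)
t=2 rotate(0, 90) ⇒ joint angles (θ0=90°, θ1=90°)
t=3 rotate(0, 90) ⇒ joint angles (θ0=180°, θ1=90°)
t=4 rotate(1, 180) ⇒ joint angles (θ0=180°, θ1=270°)
nothing shorter than 4 reaches the goal.

rotate(0, 90), rotate(0, 90), rotate(0, 90), rotate(1, 180)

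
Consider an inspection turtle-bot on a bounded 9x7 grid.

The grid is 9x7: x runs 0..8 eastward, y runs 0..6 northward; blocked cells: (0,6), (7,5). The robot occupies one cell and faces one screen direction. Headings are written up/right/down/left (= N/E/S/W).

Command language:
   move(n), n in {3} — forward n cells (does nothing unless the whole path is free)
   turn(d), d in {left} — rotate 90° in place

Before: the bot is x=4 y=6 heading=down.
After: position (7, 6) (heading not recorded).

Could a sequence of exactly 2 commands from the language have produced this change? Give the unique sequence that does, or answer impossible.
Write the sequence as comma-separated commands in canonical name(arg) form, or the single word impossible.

turn(left), move(3)

key: running move(3) before turn(left) would end elsewhere — order is forced
begin: x=4 y=6 heading=down
1. turn(left) → x=4 y=6 heading=right
2. move(3) → x=7 y=6 heading=right
uniquely the one of 4 2-step routes that fits.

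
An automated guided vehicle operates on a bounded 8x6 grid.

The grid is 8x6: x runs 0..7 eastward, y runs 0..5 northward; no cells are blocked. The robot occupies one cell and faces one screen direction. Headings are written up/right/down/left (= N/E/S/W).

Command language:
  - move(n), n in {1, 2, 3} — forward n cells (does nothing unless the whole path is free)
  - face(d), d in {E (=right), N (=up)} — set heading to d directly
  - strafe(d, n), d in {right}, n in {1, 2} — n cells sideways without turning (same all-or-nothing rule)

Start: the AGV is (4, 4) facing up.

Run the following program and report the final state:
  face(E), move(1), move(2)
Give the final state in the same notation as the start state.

from: (4, 4) facing up
t=1 face(E) ⇒ (4, 4) facing right
t=2 move(1) ⇒ (5, 4) facing right
t=3 move(2) ⇒ (7, 4) facing right

(7, 4) facing right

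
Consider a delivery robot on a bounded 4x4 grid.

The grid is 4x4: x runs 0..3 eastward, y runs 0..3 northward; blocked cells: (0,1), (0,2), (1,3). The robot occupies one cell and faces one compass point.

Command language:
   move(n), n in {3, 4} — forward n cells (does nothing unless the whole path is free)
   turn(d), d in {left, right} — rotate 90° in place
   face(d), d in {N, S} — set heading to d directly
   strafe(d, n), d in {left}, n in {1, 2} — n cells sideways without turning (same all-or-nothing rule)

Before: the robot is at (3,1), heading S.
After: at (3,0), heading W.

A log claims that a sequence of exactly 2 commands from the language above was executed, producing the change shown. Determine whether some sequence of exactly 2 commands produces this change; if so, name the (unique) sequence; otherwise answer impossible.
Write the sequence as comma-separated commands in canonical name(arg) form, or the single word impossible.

turn(right), strafe(left, 1)

key: cell and facing (now W) both changed — the 2 commands mix motion and turning
start: at (3,1), heading S
1. turn(right) → at (3,1), heading W
2. strafe(left, 1) → at (3,0), heading W
no other 2-command option fits: unique.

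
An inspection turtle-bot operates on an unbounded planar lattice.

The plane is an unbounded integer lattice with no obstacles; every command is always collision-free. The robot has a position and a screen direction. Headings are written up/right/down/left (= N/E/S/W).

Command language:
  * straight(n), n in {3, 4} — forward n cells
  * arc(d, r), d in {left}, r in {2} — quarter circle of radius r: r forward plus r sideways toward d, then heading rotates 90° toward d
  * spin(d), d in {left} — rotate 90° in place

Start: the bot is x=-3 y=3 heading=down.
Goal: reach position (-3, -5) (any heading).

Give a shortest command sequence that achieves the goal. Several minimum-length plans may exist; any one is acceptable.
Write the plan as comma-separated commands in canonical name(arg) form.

start: x=-3 y=3 heading=down
1. straight(4) → x=-3 y=-1 heading=down
2. straight(4) → x=-3 y=-5 heading=down
shorter routes all fall short; 2 is best.

straight(4), straight(4)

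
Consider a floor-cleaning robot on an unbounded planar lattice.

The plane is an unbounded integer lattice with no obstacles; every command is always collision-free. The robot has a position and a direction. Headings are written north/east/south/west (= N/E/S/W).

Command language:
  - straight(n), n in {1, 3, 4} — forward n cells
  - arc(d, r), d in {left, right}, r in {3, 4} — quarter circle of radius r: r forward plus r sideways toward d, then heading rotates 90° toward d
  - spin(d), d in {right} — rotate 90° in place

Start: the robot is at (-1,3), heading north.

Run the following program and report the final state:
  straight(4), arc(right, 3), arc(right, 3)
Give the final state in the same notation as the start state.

begin: at (-1,3), heading north
step 1 (straight(4)): at (-1,7), heading north
step 2 (arc(right, 3)): at (2,10), heading east
step 3 (arc(right, 3)): at (5,7), heading south

at (5,7), heading south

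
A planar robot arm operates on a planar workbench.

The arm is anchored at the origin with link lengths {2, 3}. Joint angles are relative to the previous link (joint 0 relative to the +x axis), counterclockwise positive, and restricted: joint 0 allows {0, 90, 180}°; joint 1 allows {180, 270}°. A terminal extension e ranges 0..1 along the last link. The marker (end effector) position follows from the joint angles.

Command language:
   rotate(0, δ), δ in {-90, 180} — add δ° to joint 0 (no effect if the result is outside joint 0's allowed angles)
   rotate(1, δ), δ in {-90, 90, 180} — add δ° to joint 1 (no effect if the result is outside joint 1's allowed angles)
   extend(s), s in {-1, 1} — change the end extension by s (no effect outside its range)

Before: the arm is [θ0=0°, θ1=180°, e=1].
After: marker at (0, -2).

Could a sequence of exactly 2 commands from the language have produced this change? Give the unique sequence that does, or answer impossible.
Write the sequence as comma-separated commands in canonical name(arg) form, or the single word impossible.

key: order matters: swapping rotate(0, 180) and rotate(0, -90) lands elsewhere
initial: [θ0=0°, θ1=180°, e=1]
t=1 rotate(0, 180) ⇒ [θ0=180°, θ1=180°, e=1]
t=2 rotate(0, -90) ⇒ [θ0=90°, θ1=180°, e=1]
all 49 alternatives checked — unique.

rotate(0, 180), rotate(0, -90)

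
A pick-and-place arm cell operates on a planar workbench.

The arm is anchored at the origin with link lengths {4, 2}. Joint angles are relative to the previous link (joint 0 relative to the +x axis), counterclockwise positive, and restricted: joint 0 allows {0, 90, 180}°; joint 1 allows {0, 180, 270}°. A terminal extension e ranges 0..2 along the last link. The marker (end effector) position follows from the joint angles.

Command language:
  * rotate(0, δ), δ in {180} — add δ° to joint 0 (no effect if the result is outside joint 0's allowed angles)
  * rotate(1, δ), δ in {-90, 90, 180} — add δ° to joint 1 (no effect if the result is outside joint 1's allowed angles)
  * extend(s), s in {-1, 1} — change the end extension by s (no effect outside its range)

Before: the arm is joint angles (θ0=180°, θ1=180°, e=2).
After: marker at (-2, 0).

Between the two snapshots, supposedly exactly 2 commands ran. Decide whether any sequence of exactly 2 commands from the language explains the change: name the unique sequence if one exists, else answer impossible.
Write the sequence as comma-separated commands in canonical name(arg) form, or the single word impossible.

initial: joint angles (θ0=180°, θ1=180°, e=2)
[1] after extend(-1): joint angles (θ0=180°, θ1=180°, e=1)
[2] after extend(-1): joint angles (θ0=180°, θ1=180°, e=0)
all 36 alternatives checked — unique.

extend(-1), extend(-1)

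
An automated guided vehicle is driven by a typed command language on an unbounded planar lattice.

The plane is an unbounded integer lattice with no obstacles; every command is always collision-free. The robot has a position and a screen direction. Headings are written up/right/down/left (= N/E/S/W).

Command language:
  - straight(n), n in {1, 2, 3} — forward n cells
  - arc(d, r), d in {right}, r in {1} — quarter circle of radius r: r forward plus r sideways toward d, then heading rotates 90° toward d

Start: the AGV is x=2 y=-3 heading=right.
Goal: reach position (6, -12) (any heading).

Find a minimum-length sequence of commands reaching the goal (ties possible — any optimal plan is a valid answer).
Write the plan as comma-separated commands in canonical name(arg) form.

t0: x=2 y=-3 heading=right
step 1 (straight(3)): x=5 y=-3 heading=right
step 2 (arc(right, 1)): x=6 y=-4 heading=down
step 3 (straight(2)): x=6 y=-6 heading=down
step 4 (straight(3)): x=6 y=-9 heading=down
step 5 (straight(3)): x=6 y=-12 heading=down
no 4-step plan works, so 5 is optimal.

straight(3), arc(right, 1), straight(2), straight(3), straight(3)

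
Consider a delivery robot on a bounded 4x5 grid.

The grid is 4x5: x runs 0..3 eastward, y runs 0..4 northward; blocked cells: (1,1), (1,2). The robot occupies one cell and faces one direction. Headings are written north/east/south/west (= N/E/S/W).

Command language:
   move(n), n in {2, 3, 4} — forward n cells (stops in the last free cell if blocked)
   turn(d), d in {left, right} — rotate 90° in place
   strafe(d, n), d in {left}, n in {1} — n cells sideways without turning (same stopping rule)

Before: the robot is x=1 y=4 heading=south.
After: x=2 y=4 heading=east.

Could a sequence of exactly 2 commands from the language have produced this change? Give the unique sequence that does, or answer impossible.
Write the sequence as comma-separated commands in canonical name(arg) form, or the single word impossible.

strafe(left, 1), turn(left)

key: cell and facing (now E) both changed — the 2 commands mix motion and turning
from: x=1 y=4 heading=south
t=1 strafe(left, 1) ⇒ x=2 y=4 heading=south
t=2 turn(left) ⇒ x=2 y=4 heading=east
no other 2-command option fits: unique.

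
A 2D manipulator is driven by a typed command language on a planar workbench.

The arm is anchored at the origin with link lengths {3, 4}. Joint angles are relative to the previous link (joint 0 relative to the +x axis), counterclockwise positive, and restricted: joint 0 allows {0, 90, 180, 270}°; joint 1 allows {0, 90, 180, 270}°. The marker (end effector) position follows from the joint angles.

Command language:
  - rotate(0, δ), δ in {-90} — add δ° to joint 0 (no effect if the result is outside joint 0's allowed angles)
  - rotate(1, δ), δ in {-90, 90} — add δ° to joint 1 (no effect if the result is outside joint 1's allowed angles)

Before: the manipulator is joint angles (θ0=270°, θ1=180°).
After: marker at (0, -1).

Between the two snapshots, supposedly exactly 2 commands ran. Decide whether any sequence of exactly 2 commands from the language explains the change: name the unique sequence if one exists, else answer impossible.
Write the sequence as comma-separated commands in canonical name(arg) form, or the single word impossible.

rotate(0, -90), rotate(0, -90)

start: joint angles (θ0=270°, θ1=180°)
step 1 (rotate(0, -90)): joint angles (θ0=180°, θ1=180°)
step 2 (rotate(0, -90)): joint angles (θ0=90°, θ1=180°)
uniquely the one of 9 2-step routes that fits.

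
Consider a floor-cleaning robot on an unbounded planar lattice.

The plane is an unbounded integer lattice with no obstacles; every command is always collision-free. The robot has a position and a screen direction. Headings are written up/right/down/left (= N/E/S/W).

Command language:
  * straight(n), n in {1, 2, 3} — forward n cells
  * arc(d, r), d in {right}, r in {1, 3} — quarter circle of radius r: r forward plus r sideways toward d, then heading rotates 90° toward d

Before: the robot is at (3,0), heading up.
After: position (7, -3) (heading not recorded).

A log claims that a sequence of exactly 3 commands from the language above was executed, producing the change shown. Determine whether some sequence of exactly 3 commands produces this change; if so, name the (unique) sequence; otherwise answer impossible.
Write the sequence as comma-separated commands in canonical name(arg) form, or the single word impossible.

arc(right, 1), arc(right, 3), straight(1)

key: running straight(1) before arc(right, 1) would end elsewhere — order is forced
initial: at (3,0), heading up
[1] after arc(right, 1): at (4,1), heading right
[2] after arc(right, 3): at (7,-2), heading down
[3] after straight(1): at (7,-3), heading down
no rival 3-sequence matches.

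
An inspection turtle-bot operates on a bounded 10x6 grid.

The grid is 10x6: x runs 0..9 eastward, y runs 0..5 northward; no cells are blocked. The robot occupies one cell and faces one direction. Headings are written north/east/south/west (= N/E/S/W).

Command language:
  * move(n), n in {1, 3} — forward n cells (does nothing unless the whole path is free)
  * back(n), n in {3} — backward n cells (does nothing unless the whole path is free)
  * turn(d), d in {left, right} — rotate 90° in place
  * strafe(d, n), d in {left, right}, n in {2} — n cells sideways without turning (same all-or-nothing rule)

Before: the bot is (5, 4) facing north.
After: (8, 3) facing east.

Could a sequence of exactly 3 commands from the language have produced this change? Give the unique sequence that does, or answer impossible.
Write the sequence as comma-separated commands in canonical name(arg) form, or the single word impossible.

every 3-command combo misses the target.

impossible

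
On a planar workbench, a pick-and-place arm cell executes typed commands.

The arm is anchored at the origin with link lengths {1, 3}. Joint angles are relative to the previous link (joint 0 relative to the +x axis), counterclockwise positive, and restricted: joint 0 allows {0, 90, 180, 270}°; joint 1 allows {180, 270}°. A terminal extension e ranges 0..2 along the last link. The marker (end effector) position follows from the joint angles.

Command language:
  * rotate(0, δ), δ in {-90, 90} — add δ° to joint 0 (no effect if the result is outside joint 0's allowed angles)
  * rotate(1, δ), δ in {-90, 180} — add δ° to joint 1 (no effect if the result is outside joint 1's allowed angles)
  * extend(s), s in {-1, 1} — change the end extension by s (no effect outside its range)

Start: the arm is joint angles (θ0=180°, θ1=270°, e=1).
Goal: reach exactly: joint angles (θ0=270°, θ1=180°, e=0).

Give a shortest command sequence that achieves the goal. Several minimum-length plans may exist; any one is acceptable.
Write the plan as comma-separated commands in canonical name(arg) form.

begin: joint angles (θ0=180°, θ1=270°, e=1)
t=1 rotate(0, 90) ⇒ joint angles (θ0=270°, θ1=270°, e=1)
t=2 rotate(1, -90) ⇒ joint angles (θ0=270°, θ1=180°, e=1)
t=3 extend(-1) ⇒ joint angles (θ0=270°, θ1=180°, e=0)
no 2-step plan works, so 3 is optimal.

rotate(0, 90), rotate(1, -90), extend(-1)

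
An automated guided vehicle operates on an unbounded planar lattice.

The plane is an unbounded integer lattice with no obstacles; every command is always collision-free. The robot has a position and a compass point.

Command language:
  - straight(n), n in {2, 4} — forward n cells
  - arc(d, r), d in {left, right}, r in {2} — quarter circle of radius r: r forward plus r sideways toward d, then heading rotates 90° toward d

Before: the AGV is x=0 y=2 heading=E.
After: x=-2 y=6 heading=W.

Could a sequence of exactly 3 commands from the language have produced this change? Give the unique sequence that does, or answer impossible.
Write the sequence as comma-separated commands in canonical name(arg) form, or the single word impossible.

key: order matters: swapping arc(left, 2) and straight(2) lands elsewhere
from: x=0 y=2 heading=E
step 1 (arc(left, 2)): x=2 y=4 heading=N
step 2 (arc(left, 2)): x=0 y=6 heading=W
step 3 (straight(2)): x=-2 y=6 heading=W
no other 3-command option fits: unique.

arc(left, 2), arc(left, 2), straight(2)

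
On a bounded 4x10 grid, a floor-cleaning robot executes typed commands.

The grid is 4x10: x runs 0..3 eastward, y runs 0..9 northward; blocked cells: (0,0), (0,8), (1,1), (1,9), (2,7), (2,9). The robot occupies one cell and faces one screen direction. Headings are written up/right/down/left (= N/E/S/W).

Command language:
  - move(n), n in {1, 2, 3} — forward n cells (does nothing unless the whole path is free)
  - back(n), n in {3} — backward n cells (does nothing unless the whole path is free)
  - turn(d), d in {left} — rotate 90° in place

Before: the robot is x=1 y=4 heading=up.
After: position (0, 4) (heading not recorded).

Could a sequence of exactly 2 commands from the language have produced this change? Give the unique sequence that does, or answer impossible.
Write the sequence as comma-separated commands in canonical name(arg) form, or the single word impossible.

key: running move(1) before turn(left) would end elsewhere — order is forced
t0: x=1 y=4 heading=up
t=1 turn(left) ⇒ x=1 y=4 heading=left
t=2 move(1) ⇒ x=0 y=4 heading=left
no other 2-command option fits: unique.

turn(left), move(1)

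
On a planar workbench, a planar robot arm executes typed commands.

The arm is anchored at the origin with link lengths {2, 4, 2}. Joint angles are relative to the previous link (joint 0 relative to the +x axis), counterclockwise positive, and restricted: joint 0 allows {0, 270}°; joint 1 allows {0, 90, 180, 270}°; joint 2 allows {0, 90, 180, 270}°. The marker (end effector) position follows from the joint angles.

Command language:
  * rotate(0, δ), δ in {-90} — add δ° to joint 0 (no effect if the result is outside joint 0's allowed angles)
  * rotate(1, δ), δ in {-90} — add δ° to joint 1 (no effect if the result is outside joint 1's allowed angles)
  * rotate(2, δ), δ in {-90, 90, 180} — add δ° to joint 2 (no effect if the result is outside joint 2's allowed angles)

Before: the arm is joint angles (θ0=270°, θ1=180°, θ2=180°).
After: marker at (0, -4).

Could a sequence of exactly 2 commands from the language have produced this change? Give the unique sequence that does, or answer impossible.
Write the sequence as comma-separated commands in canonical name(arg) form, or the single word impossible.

rotate(1, -90), rotate(1, -90)

start: joint angles (θ0=270°, θ1=180°, θ2=180°)
1. rotate(1, -90) → joint angles (θ0=270°, θ1=90°, θ2=180°)
2. rotate(1, -90) → joint angles (θ0=270°, θ1=0°, θ2=180°)
all 25 alternatives checked — unique.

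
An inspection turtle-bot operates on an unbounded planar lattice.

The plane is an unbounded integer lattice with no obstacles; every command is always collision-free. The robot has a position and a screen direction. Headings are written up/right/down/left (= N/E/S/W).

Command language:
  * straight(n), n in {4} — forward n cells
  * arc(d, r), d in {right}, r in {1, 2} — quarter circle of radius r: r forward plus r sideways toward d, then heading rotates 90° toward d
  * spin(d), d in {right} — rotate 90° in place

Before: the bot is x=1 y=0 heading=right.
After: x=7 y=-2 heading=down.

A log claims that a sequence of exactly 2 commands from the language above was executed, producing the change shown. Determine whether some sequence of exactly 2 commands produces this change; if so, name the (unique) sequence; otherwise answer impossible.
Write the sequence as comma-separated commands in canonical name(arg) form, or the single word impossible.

key: cell and facing (now S) both changed — the 2 commands mix motion and turning
start: x=1 y=0 heading=right
step 1 (straight(4)): x=5 y=0 heading=right
step 2 (arc(right, 2)): x=7 y=-2 heading=down
uniquely the one of 16 2-step routes that fits.

straight(4), arc(right, 2)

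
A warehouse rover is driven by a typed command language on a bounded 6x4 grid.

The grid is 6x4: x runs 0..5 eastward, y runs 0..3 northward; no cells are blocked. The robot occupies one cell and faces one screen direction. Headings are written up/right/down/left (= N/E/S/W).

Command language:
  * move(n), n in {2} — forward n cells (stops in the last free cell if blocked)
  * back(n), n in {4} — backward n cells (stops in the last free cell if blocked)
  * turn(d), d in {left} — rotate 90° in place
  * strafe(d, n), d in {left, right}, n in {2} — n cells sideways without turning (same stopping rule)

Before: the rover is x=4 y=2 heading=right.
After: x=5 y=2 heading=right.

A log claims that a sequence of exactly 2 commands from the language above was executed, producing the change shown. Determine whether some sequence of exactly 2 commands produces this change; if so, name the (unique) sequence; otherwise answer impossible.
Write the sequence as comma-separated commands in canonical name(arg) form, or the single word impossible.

key: still facing E at the end — nothing in the sequence rotates
initial: x=4 y=2 heading=right
step 1 (move(2)): x=5 y=2 heading=right
step 2 (move(2)): x=5 y=2 heading=right
all 25 alternatives checked — unique.

move(2), move(2)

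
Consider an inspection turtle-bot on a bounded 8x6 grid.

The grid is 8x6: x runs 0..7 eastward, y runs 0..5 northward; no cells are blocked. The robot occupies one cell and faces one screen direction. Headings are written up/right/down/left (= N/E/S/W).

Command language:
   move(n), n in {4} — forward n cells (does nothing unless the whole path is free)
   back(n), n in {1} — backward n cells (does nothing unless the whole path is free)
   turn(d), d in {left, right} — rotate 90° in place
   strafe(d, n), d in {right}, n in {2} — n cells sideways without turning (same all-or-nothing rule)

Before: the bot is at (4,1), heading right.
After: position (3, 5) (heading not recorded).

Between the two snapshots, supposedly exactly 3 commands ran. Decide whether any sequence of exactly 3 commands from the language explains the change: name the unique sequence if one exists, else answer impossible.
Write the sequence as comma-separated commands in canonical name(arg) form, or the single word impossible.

key: running move(4) before back(1) would end elsewhere — order is forced
initial: at (4,1), heading right
step 1 (back(1)): at (3,1), heading right
step 2 (turn(left)): at (3,1), heading up
step 3 (move(4)): at (3,5), heading up
no rival 3-sequence matches.

back(1), turn(left), move(4)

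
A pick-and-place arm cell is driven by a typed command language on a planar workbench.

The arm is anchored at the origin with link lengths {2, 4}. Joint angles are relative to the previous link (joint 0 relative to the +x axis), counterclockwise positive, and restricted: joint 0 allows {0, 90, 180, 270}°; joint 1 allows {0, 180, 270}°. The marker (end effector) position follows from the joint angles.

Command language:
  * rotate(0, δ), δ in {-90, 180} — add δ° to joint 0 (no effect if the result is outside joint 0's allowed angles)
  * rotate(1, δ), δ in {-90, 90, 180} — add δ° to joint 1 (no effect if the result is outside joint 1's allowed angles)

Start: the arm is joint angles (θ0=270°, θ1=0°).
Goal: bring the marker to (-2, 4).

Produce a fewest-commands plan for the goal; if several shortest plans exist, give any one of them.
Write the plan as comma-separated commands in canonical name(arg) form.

start: joint angles (θ0=270°, θ1=0°)
step 1 (rotate(1, -90)): joint angles (θ0=270°, θ1=270°)
step 2 (rotate(0, -90)): joint angles (θ0=180°, θ1=270°)
nothing shorter than 2 reaches the goal.

rotate(1, -90), rotate(0, -90)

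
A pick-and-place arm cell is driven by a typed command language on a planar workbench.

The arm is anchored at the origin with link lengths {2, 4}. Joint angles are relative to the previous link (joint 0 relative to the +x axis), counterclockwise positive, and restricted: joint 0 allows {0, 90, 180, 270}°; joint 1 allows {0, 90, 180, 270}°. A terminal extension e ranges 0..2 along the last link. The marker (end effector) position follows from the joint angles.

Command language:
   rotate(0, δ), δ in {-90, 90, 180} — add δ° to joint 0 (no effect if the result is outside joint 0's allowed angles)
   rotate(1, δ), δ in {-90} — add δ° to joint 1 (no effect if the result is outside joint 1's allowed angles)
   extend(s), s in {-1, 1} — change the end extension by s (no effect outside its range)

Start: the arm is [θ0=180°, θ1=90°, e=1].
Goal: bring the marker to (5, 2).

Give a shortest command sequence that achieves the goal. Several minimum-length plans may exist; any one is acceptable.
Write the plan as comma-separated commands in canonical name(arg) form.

rotate(0, -90), rotate(1, -90), rotate(1, -90)

from: [θ0=180°, θ1=90°, e=1]
[1] after rotate(0, -90): [θ0=90°, θ1=90°, e=1]
[2] after rotate(1, -90): [θ0=90°, θ1=0°, e=1]
[3] after rotate(1, -90): [θ0=90°, θ1=270°, e=1]
shorter routes all fall short; 3 is best.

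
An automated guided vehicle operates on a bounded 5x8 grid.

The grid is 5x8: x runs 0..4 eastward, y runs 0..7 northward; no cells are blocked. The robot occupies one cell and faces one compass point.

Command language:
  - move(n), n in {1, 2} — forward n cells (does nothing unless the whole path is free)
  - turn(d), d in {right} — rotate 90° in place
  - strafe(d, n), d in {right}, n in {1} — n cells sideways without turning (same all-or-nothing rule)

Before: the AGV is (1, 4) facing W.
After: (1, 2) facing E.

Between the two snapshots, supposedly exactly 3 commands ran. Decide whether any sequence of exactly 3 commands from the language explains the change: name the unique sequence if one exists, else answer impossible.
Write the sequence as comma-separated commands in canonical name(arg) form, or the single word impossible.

every 3-command combo misses the target.

impossible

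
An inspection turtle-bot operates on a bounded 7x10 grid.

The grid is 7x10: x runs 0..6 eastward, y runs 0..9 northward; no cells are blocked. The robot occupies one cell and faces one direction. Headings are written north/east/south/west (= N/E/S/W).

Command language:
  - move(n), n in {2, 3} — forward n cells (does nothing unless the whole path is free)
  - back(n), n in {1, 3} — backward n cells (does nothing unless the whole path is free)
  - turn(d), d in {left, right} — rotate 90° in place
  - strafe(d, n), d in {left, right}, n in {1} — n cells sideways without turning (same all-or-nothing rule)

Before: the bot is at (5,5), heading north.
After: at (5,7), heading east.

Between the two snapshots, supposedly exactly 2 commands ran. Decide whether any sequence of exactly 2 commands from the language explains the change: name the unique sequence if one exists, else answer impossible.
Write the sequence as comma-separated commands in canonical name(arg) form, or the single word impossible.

move(2), turn(right)

key: cell and facing (now E) both changed — the 2 commands mix motion and turning
initial: at (5,5), heading north
step 1 (move(2)): at (5,7), heading north
step 2 (turn(right)): at (5,7), heading east
no rival 2-sequence matches.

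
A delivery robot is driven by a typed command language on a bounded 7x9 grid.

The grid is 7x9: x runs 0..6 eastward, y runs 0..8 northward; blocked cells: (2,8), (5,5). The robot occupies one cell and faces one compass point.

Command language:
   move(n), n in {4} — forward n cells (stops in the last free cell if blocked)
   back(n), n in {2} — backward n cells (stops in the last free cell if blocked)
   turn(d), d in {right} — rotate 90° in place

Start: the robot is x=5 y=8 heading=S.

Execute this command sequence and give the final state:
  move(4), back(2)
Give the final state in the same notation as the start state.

x=5 y=8 heading=S

start: x=5 y=8 heading=S
1. move(4) → x=5 y=6 heading=S
2. back(2) → x=5 y=8 heading=S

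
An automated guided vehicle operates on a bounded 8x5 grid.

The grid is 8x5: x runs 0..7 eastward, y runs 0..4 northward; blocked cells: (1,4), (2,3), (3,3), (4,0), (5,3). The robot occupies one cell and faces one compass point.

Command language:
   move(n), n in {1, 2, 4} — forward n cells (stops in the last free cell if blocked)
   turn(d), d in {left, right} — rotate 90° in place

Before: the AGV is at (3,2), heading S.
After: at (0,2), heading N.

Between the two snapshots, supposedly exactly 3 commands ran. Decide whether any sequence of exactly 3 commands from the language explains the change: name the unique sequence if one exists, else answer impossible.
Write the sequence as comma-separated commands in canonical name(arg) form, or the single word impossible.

key: move(4) runs into the grid edge before its full distance
initial: at (3,2), heading S
step 1 (turn(right)): at (3,2), heading W
step 2 (move(4)): at (0,2), heading W
step 3 (turn(right)): at (0,2), heading N
no other 3-command option fits: unique.

turn(right), move(4), turn(right)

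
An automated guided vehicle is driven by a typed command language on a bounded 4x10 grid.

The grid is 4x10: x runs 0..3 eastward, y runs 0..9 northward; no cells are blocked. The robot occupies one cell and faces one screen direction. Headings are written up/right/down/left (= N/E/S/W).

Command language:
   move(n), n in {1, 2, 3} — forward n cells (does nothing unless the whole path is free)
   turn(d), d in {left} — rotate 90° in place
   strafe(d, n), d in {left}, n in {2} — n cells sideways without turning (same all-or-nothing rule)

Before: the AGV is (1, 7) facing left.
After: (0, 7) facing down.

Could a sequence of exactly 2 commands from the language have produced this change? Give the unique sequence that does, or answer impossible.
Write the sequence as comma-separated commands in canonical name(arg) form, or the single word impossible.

move(1), turn(left)

key: order matters: swapping move(1) and turn(left) lands elsewhere
from: (1, 7) facing left
t=1 move(1) ⇒ (0, 7) facing left
t=2 turn(left) ⇒ (0, 7) facing down
uniquely the one of 25 2-step routes that fits.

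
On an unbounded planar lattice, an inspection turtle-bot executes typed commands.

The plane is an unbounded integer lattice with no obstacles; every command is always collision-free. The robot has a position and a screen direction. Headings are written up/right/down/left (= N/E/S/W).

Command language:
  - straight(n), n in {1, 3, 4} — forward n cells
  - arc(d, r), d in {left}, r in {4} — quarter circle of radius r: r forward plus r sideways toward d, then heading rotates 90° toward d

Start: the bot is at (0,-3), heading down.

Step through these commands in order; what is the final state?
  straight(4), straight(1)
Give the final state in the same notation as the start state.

from: at (0,-3), heading down
[1] after straight(4): at (0,-7), heading down
[2] after straight(1): at (0,-8), heading down

at (0,-8), heading down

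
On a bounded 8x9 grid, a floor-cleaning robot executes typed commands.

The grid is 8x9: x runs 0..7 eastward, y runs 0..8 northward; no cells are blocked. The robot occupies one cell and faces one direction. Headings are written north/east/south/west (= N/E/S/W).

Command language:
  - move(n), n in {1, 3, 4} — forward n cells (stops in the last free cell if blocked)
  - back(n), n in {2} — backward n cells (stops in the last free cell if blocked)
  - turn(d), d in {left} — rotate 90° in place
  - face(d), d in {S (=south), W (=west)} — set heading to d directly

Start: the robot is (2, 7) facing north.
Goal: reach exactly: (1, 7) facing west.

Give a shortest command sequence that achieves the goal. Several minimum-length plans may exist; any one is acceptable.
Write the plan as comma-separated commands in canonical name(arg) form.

begin: (2, 7) facing north
t=1 turn(left) ⇒ (2, 7) facing west
t=2 move(1) ⇒ (1, 7) facing west
minimal: 2 command(s), checked below 2.

turn(left), move(1)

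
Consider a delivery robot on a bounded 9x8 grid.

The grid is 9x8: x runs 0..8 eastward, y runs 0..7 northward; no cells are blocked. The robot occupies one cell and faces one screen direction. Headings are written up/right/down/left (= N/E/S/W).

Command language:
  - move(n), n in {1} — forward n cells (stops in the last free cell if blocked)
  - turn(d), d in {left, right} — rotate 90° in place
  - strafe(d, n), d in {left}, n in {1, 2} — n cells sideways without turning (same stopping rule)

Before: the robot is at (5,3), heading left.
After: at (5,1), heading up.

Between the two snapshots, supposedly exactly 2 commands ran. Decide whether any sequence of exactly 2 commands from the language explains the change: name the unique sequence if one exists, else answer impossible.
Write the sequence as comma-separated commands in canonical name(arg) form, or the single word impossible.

strafe(left, 2), turn(right)

key: cell and facing (now N) both changed — the 2 commands mix motion and turning
begin: at (5,3), heading left
1. strafe(left, 2) → at (5,1), heading left
2. turn(right) → at (5,1), heading up
all 25 alternatives checked — unique.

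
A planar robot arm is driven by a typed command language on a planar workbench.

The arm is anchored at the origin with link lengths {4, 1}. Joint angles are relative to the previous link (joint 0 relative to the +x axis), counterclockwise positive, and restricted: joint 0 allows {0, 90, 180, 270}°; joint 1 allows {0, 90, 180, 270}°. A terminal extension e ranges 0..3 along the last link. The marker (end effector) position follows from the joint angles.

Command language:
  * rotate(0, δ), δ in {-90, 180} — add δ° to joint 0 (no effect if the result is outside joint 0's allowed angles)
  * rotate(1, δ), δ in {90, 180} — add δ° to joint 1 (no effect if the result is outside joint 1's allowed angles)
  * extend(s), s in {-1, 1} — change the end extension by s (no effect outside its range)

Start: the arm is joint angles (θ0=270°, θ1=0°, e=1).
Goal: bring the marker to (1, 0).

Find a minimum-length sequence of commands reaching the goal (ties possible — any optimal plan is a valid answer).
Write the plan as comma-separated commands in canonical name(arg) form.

start: joint angles (θ0=270°, θ1=0°, e=1)
1. rotate(0, -90) → joint angles (θ0=180°, θ1=0°, e=1)
2. rotate(0, 180) → joint angles (θ0=0°, θ1=0°, e=1)
3. extend(1) → joint angles (θ0=0°, θ1=0°, e=2)
4. rotate(1, 180) → joint angles (θ0=0°, θ1=180°, e=2)
nothing shorter than 4 reaches the goal.

rotate(0, -90), rotate(0, 180), extend(1), rotate(1, 180)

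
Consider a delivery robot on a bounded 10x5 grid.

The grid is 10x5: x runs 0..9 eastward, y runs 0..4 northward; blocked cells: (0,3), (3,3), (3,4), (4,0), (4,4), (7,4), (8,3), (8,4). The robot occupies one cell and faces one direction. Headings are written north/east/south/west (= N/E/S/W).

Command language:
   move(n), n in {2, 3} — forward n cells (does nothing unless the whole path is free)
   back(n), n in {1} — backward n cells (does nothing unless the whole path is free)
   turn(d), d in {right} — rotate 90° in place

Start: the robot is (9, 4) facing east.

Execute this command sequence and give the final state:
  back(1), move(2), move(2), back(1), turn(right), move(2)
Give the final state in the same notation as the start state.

t0: (9, 4) facing east
[1] after back(1): (9, 4) facing east
[2] after move(2): (9, 4) facing east
[3] after move(2): (9, 4) facing east
[4] after back(1): (9, 4) facing east
[5] after turn(right): (9, 4) facing south
[6] after move(2): (9, 2) facing south

(9, 2) facing south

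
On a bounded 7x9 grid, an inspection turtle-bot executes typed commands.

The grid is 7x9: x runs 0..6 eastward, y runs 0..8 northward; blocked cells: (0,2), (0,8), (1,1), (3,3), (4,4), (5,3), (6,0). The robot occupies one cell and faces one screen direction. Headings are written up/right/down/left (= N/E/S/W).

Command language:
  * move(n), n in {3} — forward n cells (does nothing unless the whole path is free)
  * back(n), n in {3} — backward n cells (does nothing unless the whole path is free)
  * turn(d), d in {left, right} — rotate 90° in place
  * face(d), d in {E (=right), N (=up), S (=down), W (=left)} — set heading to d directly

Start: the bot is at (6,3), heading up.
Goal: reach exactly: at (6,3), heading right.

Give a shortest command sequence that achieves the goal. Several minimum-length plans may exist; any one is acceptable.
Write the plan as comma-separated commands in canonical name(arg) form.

begin: at (6,3), heading up
step 1 (face(E)): at (6,3), heading right
minimal: 1 command(s), checked below 1.

face(E)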